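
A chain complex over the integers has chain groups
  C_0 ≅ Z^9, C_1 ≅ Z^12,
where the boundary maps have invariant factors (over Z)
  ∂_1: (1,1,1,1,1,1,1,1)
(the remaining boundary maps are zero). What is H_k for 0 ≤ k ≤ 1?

H_0: b_0 = 9 − 0 − 8 = 1; torsion from ∂_1 factors > 1: none. So H_0 ≅ Z.
H_1: b_1 = 12 − 8 − 0 = 4; torsion from ∂_2 factors > 1: none. So H_1 ≅ Z^4.

H_0 ≅ Z,  H_1 ≅ Z^4.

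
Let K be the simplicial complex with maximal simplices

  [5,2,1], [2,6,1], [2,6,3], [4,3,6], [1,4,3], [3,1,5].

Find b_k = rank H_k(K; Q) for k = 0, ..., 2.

b_0 = 1, b_1 = 1, b_2 = 0.

Order the vertices as 1 < 2 < 3 < 4 < 5 < 6. Listing each simplex with vertices in this order, K has dimension 2 with simplices:

  0-simplices (6): [1], [2], [3], [4], [5], [6]
  1-simplices (12): [1,2], [1,3], [1,4], [1,5], [1,6], [2,3], [2,5], [2,6], [3,4], [3,5], [3,6], [4,6]
  2-simplices (6): [1,2,5], [1,2,6], [1,3,4], [1,3,5], [2,3,6], [3,4,6]

giving chain groups C_0 ≅ Z^6, C_1 ≅ Z^12, C_2 ≅ Z^6.

Boundary ∂_1: C_1 → C_0 sends each edge [p,q] (with p < q) to q − p. For instance
  ∂[1,5] = [5] − [1].
As a 6×12 matrix over Z this has rank 5, with invariant factors (1,1,1,1,1).

Boundary ∂_2: C_2 → C_1 acts by ∂[p,q,r] = [q,r] − [p,r] + [p,q]. For instance
  ∂[3,4,6] = [4,6] − [3,6] + [3,4],
  ∂[1,3,5] = [3,5] − [1,5] + [1,3].
As a 12×6 matrix over Z this has rank 6, with invariant factors (1,1,1,1,1,1).

Computing H_k = (kernel of ∂_k) / (image of ∂_{k+1}):

  H_0: rank C_0 − rank ∂_1 = 6 − 5 = 1, and the invariant factors of ∂_1 are all 1, so H_0 = Z.
  H_1: rank ker ∂_1 − rank ∂_2 = (12 − 5) − 6 = 1, and the invariant factors of ∂_2 are all 1, so H_1 = Z.
  H_2: rank ker ∂_2 − rank ∂_3 = (6 − 6) − 0 = 0, and there is no ∂_3, so H_2 = 0.

As a check, the Euler characteristic is 6 − 12 + 6 = 0, which agrees with 1 − 1 + 0 = 0.
(K is a triangulation of the cylinder S^1 x I.)

Hence the Betti numbers are b_0 = 1, b_1 = 1, b_2 = 0.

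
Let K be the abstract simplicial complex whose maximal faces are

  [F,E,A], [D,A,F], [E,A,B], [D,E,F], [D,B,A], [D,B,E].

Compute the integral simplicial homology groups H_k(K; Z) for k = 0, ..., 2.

H_0 ≅ Z,  H_1 = 0,  H_2 ≅ Z.

Order the vertices as A < B < D < E < F. Listing each simplex with vertices in this order, K has dimension 2 with simplices:

  0-simplices (5): A, B, D, E, F
  1-simplices (9): AB, AD, AE, AF, BD, BE, DE, DF, EF
  2-simplices (6): ABD, ABE, ADF, AEF, BDE, DEF

so the chain groups are C_0 ≅ Z^5, C_1 ≅ Z^9, C_2 ≅ Z^6.

Boundary ∂_1: C_1 → C_0 sends each edge [p,q] (with p < q) to q − p. For instance
  ∂BE = E − B.
This gives a 5×9 integer matrix of rank 4; reducing to Smith normal form yields diagonal entries (1,1,1,1).

The boundary map ∂_2: C_2 → C_1 acts by ∂[p,q,r] = [q,r] − [p,r] + [p,q]. For instance
  ∂DEF = EF − DF + DE,
  ∂ABE = BE − AE + AB.
The 9×6 boundary matrix has rank 5 and Smith normal form diag(1,1,1,1,1).

Computing H_k = (kernel of ∂_k) / (image of ∂_{k+1}):

  H_0: rank C_0 − rank ∂_1 = 5 − 4 = 1, and the invariant factors of ∂_1 are all 1, so H_0 ≅ Z.
  H_1: rank ker ∂_1 − rank ∂_2 = (9 − 4) − 5 = 0, and the invariant factors of ∂_2 are all 1, so H_1 ≅ 0.
  H_2: rank ker ∂_2 − rank ∂_3 = (6 − 5) − 0 = 1, and there is no ∂_3, so H_2 ≅ Z.

(K is a triangulation of the 2-sphere S^2.)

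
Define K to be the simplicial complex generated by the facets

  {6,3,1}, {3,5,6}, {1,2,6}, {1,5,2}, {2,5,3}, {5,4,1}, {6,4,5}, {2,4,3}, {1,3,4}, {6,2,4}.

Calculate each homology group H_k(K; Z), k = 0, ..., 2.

H_0 = Z,  H_1 = Z/2,  H_2 = 0.

Take the total order 1 < 2 < 3 < 4 < 5 < 6 on the vertex set. Then K (dimension 2) consists of the simplices:

  0-simplices (6): [1], [2], [3], [4], [5], [6]
  1-simplices (15): [1,2], [1,3], [1,4], [1,5], [1,6], [2,3], [2,4], [2,5], [2,6], [3,4], [3,5], [3,6], [4,5], [4,6], [5,6]
  2-simplices (10): [1,2,5], [1,2,6], [1,3,4], [1,3,6], [1,4,5], [2,3,4], [2,3,5], [2,4,6], [3,5,6], [4,5,6]

giving chain groups C_0 ≅ Z^6, C_1 ≅ Z^15, C_2 ≅ Z^10.

Boundary ∂_1: C_1 → C_0 maps an edge to its endpoints' difference, ∂[p,q] = q − p. For instance
  ∂[4,6] = [6] − [4].
As a 6×15 matrix over Z this has rank 5, with invariant factors (1,1,1,1,1).

The boundary map ∂_2: C_2 → C_1 acts by ∂[p,q,r] = [q,r] − [p,r] + [p,q]. For instance
  ∂[2,4,6] = [4,6] − [2,6] + [2,4],
  ∂[3,5,6] = [5,6] − [3,6] + [3,5].
The 15×10 boundary matrix has rank 10 and Smith normal form diag(1,1,1,1,1,1,1,1,1,2).

Computing H_k = (kernel of ∂_k) / (image of ∂_{k+1}):

  H_0: rank C_0 − rank ∂_1 = 6 − 5 = 1, and the invariant factors of ∂_1 are all 1, so H_0 ≅ Z.
  H_1: rank ker ∂_1 − rank ∂_2 = (15 − 5) − 10 = 0, and ∂_2 has invariant factor 2 > 1, so H_1 ≅ Z/2.
  H_2: rank ker ∂_2 − rank ∂_3 = (10 − 10) − 0 = 0, and there is no ∂_3, so H_2 ≅ 0.

(K is a triangulation of the real projective plane RP^2.)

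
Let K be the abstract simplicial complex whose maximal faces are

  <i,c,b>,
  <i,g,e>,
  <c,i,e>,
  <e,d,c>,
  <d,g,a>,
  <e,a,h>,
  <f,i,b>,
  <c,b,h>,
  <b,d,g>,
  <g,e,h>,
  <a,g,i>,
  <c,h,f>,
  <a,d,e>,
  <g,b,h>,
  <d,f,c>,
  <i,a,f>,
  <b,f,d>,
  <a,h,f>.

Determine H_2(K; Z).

H_2 ≅ 0.

Fix the vertex order a < b < c < d < e < f < g < h < i and write every simplex with vertices in increasing order. Then dim K = 2 and the simplices of K are:

  0-simplices (9): a, b, c, d, e, f, g, h, i
  1-simplices (27): ad, ae, af, ag, ah, ai, bc, bd, bf, bg, bh, bi, cd, ce, cf, ch, ci, de, df, dg, eg, eh, ei, fh, fi, gh, gi
  2-simplices (18): ade, adg, aeh, afh, afi, agi, bch, bci, bdf, bdg, bfi, bgh, cde, cdf, cei, cfh, egh, egi

giving chain groups C_0 ≅ Z^9, C_1 ≅ Z^27, C_2 ≅ Z^18.

∂_1: C_1 → C_0 maps an edge to its endpoints' difference, ∂[p,q] = q − p.
The resulting 9×27 matrix has rank 8, and its Smith normal form has invariant factors (1,1,1,1,1,1,1,1).

∂_2: C_2 → C_1 acts by ∂[p,q,r] = [q,r] − [p,r] + [p,q]. For instance
  ∂cfh = fh − ch + cf,
  ∂adg = dg − ag + ad.
This gives a 27×18 integer matrix of rank 18; reducing to Smith normal form yields diagonal entries (1,1,1,1,1,1,1,1,1,1,1,1,1,1,1,1,1,2).

Reading off H_k = ker ∂_k / im ∂_{k+1}:

  H_2: rank ker ∂_2 − rank ∂_3 = (18 − 18) − 0 = 0, and there is no ∂_3, so H_2 ≅ 0.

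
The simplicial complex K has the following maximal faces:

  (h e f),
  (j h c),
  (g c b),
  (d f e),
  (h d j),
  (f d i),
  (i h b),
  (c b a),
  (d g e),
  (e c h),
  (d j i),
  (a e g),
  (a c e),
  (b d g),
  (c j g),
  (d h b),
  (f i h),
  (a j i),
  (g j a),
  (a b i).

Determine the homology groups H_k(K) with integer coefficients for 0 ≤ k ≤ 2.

K has 10 vertices, 30 edges, 20 triangles.
rank ∂_0 = 0, rank ∂_1 = 9 ⇒ b_0 = 10 − 0 − 9 = 1; all invariant factors of ∂_1 are 1 so no torsion. So H_0 = Z.
rank ∂_1 = 9, rank ∂_2 = 20 ⇒ b_1 = 30 − 9 − 20 = 1; ∂_2 has invariant factor(s) [2] giving torsion. So H_1 = Z ⊕ Z/2.
rank ∂_2 = 20, rank ∂_3 = 0 ⇒ b_2 = 20 − 20 − 0 = 0. So H_2 = 0.

H_0 ≅ Z,  H_1 ≅ Z ⊕ Z/2,  H_2 = 0.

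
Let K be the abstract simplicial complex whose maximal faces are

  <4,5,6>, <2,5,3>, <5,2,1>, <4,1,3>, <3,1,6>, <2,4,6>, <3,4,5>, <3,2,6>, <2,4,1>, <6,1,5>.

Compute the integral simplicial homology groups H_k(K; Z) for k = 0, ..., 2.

H_0 = Z,  H_1 = Z/2,  H_2 = 0.

Order the vertices as 1 < 2 < 3 < 4 < 5 < 6. Listing each simplex with vertices in this order, K has dimension 2 with simplices:

  0-simplices (6): [1], [2], [3], [4], [5], [6]
  1-simplices (15): [1,2], [1,3], [1,4], [1,5], [1,6], [2,3], [2,4], [2,5], [2,6], [3,4], [3,5], [3,6], [4,5], [4,6], [5,6]
  2-simplices (10): [1,2,4], [1,2,5], [1,3,4], [1,3,6], [1,5,6], [2,3,5], [2,3,6], [2,4,6], [3,4,5], [4,5,6]

Hence C_0 ≅ Z^6, C_1 ≅ Z^15, C_2 ≅ Z^10.

∂_1: C_1 → C_0 maps an edge to its endpoints' difference, ∂[p,q] = q − p.
As a 6×15 matrix over Z this has rank 5, with invariant factors (1,1,1,1,1).

The boundary map ∂_2: C_2 → C_1 sends each 2-simplex [p,q,r] to [q,r] − [p,r] + [p,q]. For instance
  ∂[2,3,6] = [3,6] − [2,6] + [2,3],
  ∂[2,4,6] = [4,6] − [2,6] + [2,4].
The 15×10 boundary matrix has rank 10 and Smith normal form diag(1,1,1,1,1,1,1,1,1,2).

Computing H_k = (kernel of ∂_k) / (image of ∂_{k+1}):

  H_0: rank C_0 − rank ∂_1 = 6 − 5 = 1, and the invariant factors of ∂_1 are all 1, so H_0 ≅ Z.
  H_1: rank ker ∂_1 − rank ∂_2 = (15 − 5) − 10 = 0, and ∂_2 has invariant factor 2 > 1, so H_1 ≅ Z/2.
  H_2: rank ker ∂_2 − rank ∂_3 = (10 − 10) − 0 = 0, and there is no ∂_3, so H_2 ≅ 0.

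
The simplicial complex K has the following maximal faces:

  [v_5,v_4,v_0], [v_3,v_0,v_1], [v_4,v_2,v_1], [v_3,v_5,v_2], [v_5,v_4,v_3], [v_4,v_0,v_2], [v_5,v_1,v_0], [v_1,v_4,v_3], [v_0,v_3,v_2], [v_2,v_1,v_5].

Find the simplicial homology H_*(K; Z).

Order the vertices as v_0 < v_1 < v_2 < v_3 < v_4 < v_5. Listing each simplex with vertices in this order, K has dimension 2 with simplices:

  0-simplices (6): [v_0], [v_1], [v_2], [v_3], [v_4], [v_5]
  1-simplices (15): (15 of them)
  2-simplices (10): [v_0,v_1,v_3], [v_0,v_1,v_5], [v_0,v_2,v_3], [v_0,v_2,v_4], [v_0,v_4,v_5], [v_1,v_2,v_4], [v_1,v_2,v_5], [v_1,v_3,v_4], [v_2,v_3,v_5], [v_3,v_4,v_5]

Hence C_0 ≅ Z^6, C_1 ≅ Z^15, C_2 ≅ Z^10.

∂_1: C_1 → C_0 sends each edge [p,q] (with p < q) to q − p. For instance
  ∂[v_1,v_4] = [v_4] − [v_1].
As a 6×15 matrix over Z this has rank 5, with invariant factors (1,1,1,1,1).

Boundary ∂_2: C_2 → C_1 acts by ∂[p,q,r] = [q,r] − [p,r] + [p,q]. For instance
  ∂[v_1,v_3,v_4] = [v_3,v_4] − [v_1,v_4] + [v_1,v_3],
  ∂[v_1,v_2,v_4] = [v_2,v_4] − [v_1,v_4] + [v_1,v_2].
As a 15×10 matrix over Z this has rank 10, with invariant factors (1,1,1,1,1,1,1,1,1,2).

Now H_k = ker ∂_k / im ∂_{k+1}, so:

  H_0: rank C_0 − rank ∂_1 = 6 − 5 = 1, and the invariant factors of ∂_1 are all 1, so H_0 ≅ Z.
  H_1: rank ker ∂_1 − rank ∂_2 = (15 − 5) − 10 = 0, and ∂_2 has invariant factor 2 > 1, so H_1 ≅ Z_2.
  H_2: rank ker ∂_2 − rank ∂_3 = (10 − 10) − 0 = 0, and there is no ∂_3, so H_2 ≅ 0.

H_0 = Z,  H_1 = Z_2,  H_2 = 0.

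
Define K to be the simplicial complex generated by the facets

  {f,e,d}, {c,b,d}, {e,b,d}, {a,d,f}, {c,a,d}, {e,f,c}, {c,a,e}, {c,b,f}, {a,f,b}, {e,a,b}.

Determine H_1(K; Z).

H_1 = Z/2.

We work with the vertex ordering a < b < c < d < e < f. The simplices of K, each written with vertices in increasing order, are:

  0-simplices (6): a, b, c, d, e, f
  1-simplices (15): ab, ac, ad, ae, af, bc, bd, be, bf, cd, ce, cf, de, df, ef
  2-simplices (10): abe, abf, acd, ace, adf, bcd, bcf, bde, cef, def

Hence C_0 ≅ Z^6, C_1 ≅ Z^15, C_2 ≅ Z^10.

Boundary ∂_1: C_1 → C_0 maps an edge to its endpoints' difference, ∂[p,q] = q − p.
The resulting 6×15 matrix has rank 5, and its Smith normal form has invariant factors (1,1,1,1,1).

The boundary map ∂_2: C_2 → C_1 sends each 2-simplex [p,q,r] to [q,r] − [p,r] + [p,q]. For instance
  ∂def = ef − df + de,
  ∂bcd = cd − bd + bc.
As a 15×10 matrix over Z this has rank 10, with invariant factors (1,1,1,1,1,1,1,1,1,2).

Reading off H_k = ker ∂_k / im ∂_{k+1}:

  H_1: rank ker ∂_1 − rank ∂_2 = (15 − 5) − 10 = 0, and ∂_2 has invariant factor 2 > 1, so H_1 ≅ Z/2.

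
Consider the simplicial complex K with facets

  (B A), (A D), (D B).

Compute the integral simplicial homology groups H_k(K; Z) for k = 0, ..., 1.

Fix the vertex order A < B < D and write every simplex with vertices in increasing order. Then dim K = 1 and the simplices of K are:

  0-simplices (3): A, B, D
  1-simplices (3): AB, AD, BD

giving chain groups C_0 ≅ Z^3, C_1 ≅ Z^3.

∂_1: C_1 → C_0 sends each edge [p,q] (with p < q) to q − p. For instance
  ∂AB = B − A.
The 3×3 boundary matrix has rank 2 and Smith normal form diag(1,1).

Computing H_k = (kernel of ∂_k) / (image of ∂_{k+1}):

  H_0: rank C_0 − rank ∂_1 = 3 − 2 = 1, and the invariant factors of ∂_1 are all 1, so H_0 = Z.
  H_1: rank ker ∂_1 − rank ∂_2 = (3 − 2) − 0 = 1, and there is no ∂_2, so H_1 = Z.

As a check, the Euler characteristic is 3 − 3 = 0, which agrees with 1 − 1 = 0.
(K is a triangulation of the circle S^1.)

H_0 = Z,  H_1 = Z.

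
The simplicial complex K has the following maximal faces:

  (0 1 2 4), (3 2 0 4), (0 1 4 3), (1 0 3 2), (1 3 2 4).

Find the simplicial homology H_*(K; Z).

Take the total order 0 < 1 < 2 < 3 < 4 on the vertex set. Then K (dimension 3) consists of the simplices:

  0-simplices (5): [0], [1], [2], [3], [4]
  1-simplices (10): [0,1], [0,2], [0,3], [0,4], [1,2], [1,3], [1,4], [2,3], [2,4], [3,4]
  2-simplices (10): [0,1,2], [0,1,3], [0,1,4], [0,2,3], [0,2,4], [0,3,4], [1,2,3], [1,2,4], [1,3,4], [2,3,4]
  3-simplices (5): [0,1,2,3], [0,1,2,4], [0,1,3,4], [0,2,3,4], [1,2,3,4]

giving chain groups C_0 ≅ Z^5, C_1 ≅ Z^10, C_2 ≅ Z^10, C_3 ≅ Z^5.

Boundary ∂_1: C_1 → C_0 maps an edge to its endpoints' difference, ∂[p,q] = q − p.
The resulting 5×10 matrix has rank 4, and its Smith normal form has invariant factors (1,1,1,1).

∂_2: C_2 → C_1 sends each 2-simplex [p,q,r] to [q,r] − [p,r] + [p,q]. For instance
  ∂[0,2,3] = [2,3] − [0,3] + [0,2],
  ∂[1,2,4] = [2,4] − [1,4] + [1,2].
The resulting 10×10 matrix has rank 6, and its Smith normal form has invariant factors (1,1,1,1,1,1).

∂_3: C_3 → C_2 sends each 3-simplex σ to the alternating sum Σ_i (−1)^i (σ with its i-th vertex removed). For instance
  ∂[1,2,3,4] = [2,3,4] − [1,3,4] + [1,2,4] − [1,2,3],
  ∂[0,2,3,4] = [2,3,4] − [0,3,4] + [0,2,4] − [0,2,3].
The 10×5 boundary matrix has rank 4 and Smith normal form diag(1,1,1,1).

From H_k ≅ ker(∂_k) / im(∂_{k+1}) we obtain:

  H_0: rank C_0 − rank ∂_1 = 5 − 4 = 1, and the invariant factors of ∂_1 are all 1, so H_0 ≅ Z.
  H_1: rank ker ∂_1 − rank ∂_2 = (10 − 4) − 6 = 0, and the invariant factors of ∂_2 are all 1, so H_1 ≅ 0.
  H_2: rank ker ∂_2 − rank ∂_3 = (10 − 6) − 4 = 0, and the invariant factors of ∂_3 are all 1, so H_2 ≅ 0.
  H_3: rank ker ∂_3 − rank ∂_4 = (5 − 4) − 0 = 1, and there is no ∂_4, so H_3 ≅ Z.

(K is a triangulation of the 3-sphere S^3.)

H_0 = Z,  H_1 = 0,  H_2 = 0,  H_3 = Z.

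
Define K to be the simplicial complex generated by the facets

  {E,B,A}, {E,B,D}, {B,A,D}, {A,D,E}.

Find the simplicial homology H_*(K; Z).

H_0 = Z,  H_1 = 0,  H_2 = Z.

Order the vertices as A < B < D < E. Listing each simplex with vertices in this order, K has dimension 2 with simplices:

  0-simplices (4): A, B, D, E
  1-simplices (6): AB, AD, AE, BD, BE, DE
  2-simplices (4): ABD, ABE, ADE, BDE

giving chain groups C_0 ≅ Z^4, C_1 ≅ Z^6, C_2 ≅ Z^4.

∂_1: C_1 → C_0 sends each edge [p,q] (with p < q) to q − p.
The resulting 4×6 matrix has rank 3, and its Smith normal form has invariant factors (1,1,1).

The boundary map ∂_2: C_2 → C_1 sends each 2-simplex [p,q,r] to [q,r] − [p,r] + [p,q]. For instance
  ∂ADE = DE − AE + AD,
  ∂BDE = DE − BE + BD.
This gives a 6×4 integer matrix of rank 3; reducing to Smith normal form yields diagonal entries (1,1,1).

Reading off H_k = ker ∂_k / im ∂_{k+1}:

  H_0: rank C_0 − rank ∂_1 = 4 − 3 = 1, and the invariant factors of ∂_1 are all 1, so H_0 = Z.
  H_1: rank ker ∂_1 − rank ∂_2 = (6 − 3) − 3 = 0, and the invariant factors of ∂_2 are all 1, so H_1 = 0.
  H_2: rank ker ∂_2 − rank ∂_3 = (4 − 3) − 0 = 1, and there is no ∂_3, so H_2 = Z.

As a check, the Euler characteristic is 4 − 6 + 4 = 2, which agrees with 1 − 0 + 1 = 2.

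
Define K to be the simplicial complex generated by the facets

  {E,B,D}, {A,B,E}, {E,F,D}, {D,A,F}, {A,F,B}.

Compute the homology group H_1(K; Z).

We work with the vertex ordering A < B < D < E < F. The simplices of K, each written with vertices in increasing order, are:

  0-simplices (5): A, B, D, E, F
  1-simplices (10): AB, AD, AE, AF, BD, BE, BF, DE, DF, EF
  2-simplices (5): ABE, ABF, ADF, BDE, DEF

so the chain groups are C_0 ≅ Z^5, C_1 ≅ Z^10, C_2 ≅ Z^5.

Boundary ∂_1: C_1 → C_0 is given by ∂[p,q] = [q] − [p]. For instance
  ∂AD = D − A.
This gives a 5×10 integer matrix of rank 4; reducing to Smith normal form yields diagonal entries (1,1,1,1).

Boundary ∂_2: C_2 → C_1 acts by ∂[p,q,r] = [q,r] − [p,r] + [p,q]. For instance
  ∂BDE = DE − BE + BD,
  ∂DEF = EF − DF + DE.
The resulting 10×5 matrix has rank 5, and its Smith normal form has invariant factors (1,1,1,1,1).

From H_k ≅ ker(∂_k) / im(∂_{k+1}) we obtain:

  H_1: rank ker ∂_1 − rank ∂_2 = (10 − 4) − 5 = 1, and the invariant factors of ∂_2 are all 1, so H_1 = Z.

(K is a triangulation of the Möbius band.)

H_1 ≅ Z.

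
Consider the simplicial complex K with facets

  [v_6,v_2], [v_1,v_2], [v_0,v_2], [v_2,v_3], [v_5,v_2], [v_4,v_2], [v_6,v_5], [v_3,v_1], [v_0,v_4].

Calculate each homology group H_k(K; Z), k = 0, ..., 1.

Order the vertices as v_0 < v_1 < v_2 < v_3 < v_4 < v_5 < v_6. Listing each simplex with vertices in this order, K has dimension 1 with simplices:

  0-simplices (7): [v_0], [v_1], [v_2], [v_3], [v_4], [v_5], [v_6]
  1-simplices (9): [v_0,v_2], [v_0,v_4], [v_1,v_2], [v_1,v_3], [v_2,v_3], [v_2,v_4], [v_2,v_5], [v_2,v_6], [v_5,v_6]

Hence C_0 ≅ Z^7, C_1 ≅ Z^9.

Boundary ∂_1: C_1 → C_0 maps an edge to its endpoints' difference, ∂[p,q] = q − p. For instance
  ∂[v_2,v_4] = [v_4] − [v_2].
The 7×9 boundary matrix has rank 6 and Smith normal form diag(1,1,1,1,1,1).

From H_k ≅ ker(∂_k) / im(∂_{k+1}) we obtain:

  H_0: rank C_0 − rank ∂_1 = 7 − 6 = 1, and the invariant factors of ∂_1 are all 1, so H_0 = Z.
  H_1: rank ker ∂_1 − rank ∂_2 = (9 − 6) − 0 = 3, and there is no ∂_2, so H_1 = Z^3.

H_0 = Z,  H_1 = Z^3.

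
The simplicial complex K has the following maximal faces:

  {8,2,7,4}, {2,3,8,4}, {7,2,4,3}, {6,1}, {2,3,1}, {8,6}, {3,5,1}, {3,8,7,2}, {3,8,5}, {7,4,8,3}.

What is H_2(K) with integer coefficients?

Fix the vertex order 1 < 2 < 3 < 4 < 5 < 6 < 7 < 8 and write every simplex with vertices in increasing order. Then dim K = 3 and the simplices of K are:

  0-simplices (8): [1], [2], [3], [4], [5], [6], [7], [8]
  1-simplices (17): [1,2], [1,3], [1,5], [1,6], [2,3], [2,4], [2,7], [2,8], [3,4], [3,5], [3,7], [3,8], [4,7], [4,8], [5,8], [6,8], [7,8]
  2-simplices (13): [1,2,3], [1,3,5], [2,3,4], [2,3,7], [2,3,8], [2,4,7], [2,4,8], [2,7,8], [3,4,7], [3,4,8], [3,5,8], [3,7,8], [4,7,8]
  3-simplices (5): [2,3,4,7], [2,3,4,8], [2,3,7,8], [2,4,7,8], [3,4,7,8]

giving chain groups C_0 ≅ Z^8, C_1 ≅ Z^17, C_2 ≅ Z^13, C_3 ≅ Z^5.

Boundary ∂_1: C_1 → C_0 sends each edge [p,q] (with p < q) to q − p. For instance
  ∂[5,8] = [8] − [5].
The resulting 8×17 matrix has rank 7, and its Smith normal form has invariant factors (1,1,1,1,1,1,1).

Boundary ∂_2: C_2 → C_1 maps a triangle to the signed sum of its edges. For instance
  ∂[2,3,4] = [3,4] − [2,4] + [2,3],
  ∂[3,7,8] = [7,8] − [3,8] + [3,7].
The 17×13 boundary matrix has rank 9 and Smith normal form diag(1,1,1,1,1,1,1,1,1).

The boundary map ∂_3: C_3 → C_2 sends each 3-simplex σ to the alternating sum Σ_i (−1)^i (σ with its i-th vertex removed). For instance
  ∂[2,3,4,8] = [3,4,8] − [2,4,8] + [2,3,8] − [2,3,4],
  ∂[2,4,7,8] = [4,7,8] − [2,7,8] + [2,4,8] − [2,4,7].
The resulting 13×5 matrix has rank 4, and its Smith normal form has invariant factors (1,1,1,1).

From H_k ≅ ker(∂_k) / im(∂_{k+1}) we obtain:

  H_2: rank ker ∂_2 − rank ∂_3 = (13 − 9) − 4 = 0, and the invariant factors of ∂_3 are all 1, so H_2 = 0.

H_2 = 0.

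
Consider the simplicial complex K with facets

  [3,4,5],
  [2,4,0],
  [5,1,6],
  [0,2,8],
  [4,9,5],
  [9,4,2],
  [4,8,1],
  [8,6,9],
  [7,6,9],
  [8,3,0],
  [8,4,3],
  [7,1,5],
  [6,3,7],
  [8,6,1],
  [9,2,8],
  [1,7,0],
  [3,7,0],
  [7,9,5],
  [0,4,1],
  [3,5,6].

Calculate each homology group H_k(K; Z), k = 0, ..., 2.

Take the total order 0 < 1 < 2 < 3 < 4 < 5 < 6 < 7 < 8 < 9 on the vertex set. Then K (dimension 2) consists of the simplices:

  0-simplices (10): [0], [1], [2], [3], [4], [5], [6], [7], [8], [9]
  1-simplices (30): (30 of them)
  2-simplices (20): (20 of them)

giving chain groups C_0 ≅ Z^10, C_1 ≅ Z^30, C_2 ≅ Z^20.

∂_1: C_1 → C_0 sends each edge [p,q] (with p < q) to q − p. For instance
  ∂[0,1] = [1] − [0].
The resulting 10×30 matrix has rank 9, and its Smith normal form has invariant factors (1,1,1,1,1,1,1,1,1).

∂_2: C_2 → C_1 maps a triangle to the signed sum of its edges. For instance
  ∂[6,7,9] = [7,9] − [6,9] + [6,7],
  ∂[0,2,8] = [2,8] − [0,8] + [0,2].
The resulting 30×20 matrix has rank 20, and its Smith normal form has invariant factors (1,1,1,1,1,1,1,1,1,1,1,1,1,1,1,1,1,1,1,2).

Reading off H_k = ker ∂_k / im ∂_{k+1}:

  H_0: rank C_0 − rank ∂_1 = 10 − 9 = 1, and the invariant factors of ∂_1 are all 1, so H_0 ≅ Z.
  H_1: rank ker ∂_1 − rank ∂_2 = (30 − 9) − 20 = 1, and ∂_2 has invariant factor 2 > 1, so H_1 ≅ Z ⊕ Z/2.
  H_2: rank ker ∂_2 − rank ∂_3 = (20 − 20) − 0 = 0, and there is no ∂_3, so H_2 ≅ 0.

(K is a triangulation of the Klein bottle.)

H_0 ≅ Z,  H_1 ≅ Z ⊕ Z/2,  H_2 = 0.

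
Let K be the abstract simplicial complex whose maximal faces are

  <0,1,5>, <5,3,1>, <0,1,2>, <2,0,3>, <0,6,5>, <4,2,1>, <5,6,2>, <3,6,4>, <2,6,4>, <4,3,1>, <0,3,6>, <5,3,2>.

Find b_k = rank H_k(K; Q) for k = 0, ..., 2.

b_0 = 1, b_1 = 0, b_2 = 0.

Order the vertices as 0 < 1 < 2 < 3 < 4 < 5 < 6. Listing each simplex with vertices in this order, K has dimension 2 with simplices:

  0-simplices (7): [0], [1], [2], [3], [4], [5], [6]
  1-simplices (18): [0,1], [0,2], [0,3], [0,5], [0,6], [1,2], [1,3], [1,4], [1,5], [2,3], [2,4], [2,5], [2,6], [3,4], [3,5], [3,6], [4,6], [5,6]
  2-simplices (12): [0,1,2], [0,1,5], [0,2,3], [0,3,6], [0,5,6], [1,2,4], [1,3,4], [1,3,5], [2,3,5], [2,4,6], [2,5,6], [3,4,6]

giving chain groups C_0 ≅ Z^7, C_1 ≅ Z^18, C_2 ≅ Z^12.

Boundary ∂_1: C_1 → C_0 is given by ∂[p,q] = [q] − [p]. For instance
  ∂[0,2] = [2] − [0].
This gives a 7×18 integer matrix of rank 6; reducing to Smith normal form yields diagonal entries (1,1,1,1,1,1).

Boundary ∂_2: C_2 → C_1 sends each 2-simplex [p,q,r] to [q,r] − [p,r] + [p,q]. For instance
  ∂[2,5,6] = [5,6] − [2,6] + [2,5],
  ∂[2,3,5] = [3,5] − [2,5] + [2,3].
The 18×12 boundary matrix has rank 12 and Smith normal form diag(1,1,1,1,1,1,1,1,1,1,1,2).

Computing H_k = (kernel of ∂_k) / (image of ∂_{k+1}):

  H_0: rank C_0 − rank ∂_1 = 7 − 6 = 1, and the invariant factors of ∂_1 are all 1, so H_0 = Z.
  H_1: rank ker ∂_1 − rank ∂_2 = (18 − 6) − 12 = 0, and ∂_2 has invariant factor 2 > 1, so H_1 = Z/2.
  H_2: rank ker ∂_2 − rank ∂_3 = (12 − 12) − 0 = 0, and there is no ∂_3, so H_2 = 0.

(K is a triangulation of the real projective plane RP^2.)

Hence the Betti numbers are b_0 = 1, b_1 = 0, b_2 = 0.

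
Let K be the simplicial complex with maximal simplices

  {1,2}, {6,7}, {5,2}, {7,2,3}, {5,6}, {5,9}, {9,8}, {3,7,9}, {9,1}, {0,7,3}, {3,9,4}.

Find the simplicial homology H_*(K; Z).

H_0 = Z,  H_1 = Z^3,  H_2 = 0.

Fix the vertex order 0 < 1 < 2 < 3 < 4 < 5 < 6 < 7 < 8 < 9 and write every simplex with vertices in increasing order. Then dim K = 2 and the simplices of K are:

  0-simplices (10): [0], [1], [2], [3], [4], [5], [6], [7], [8], [9]
  1-simplices (16): [0,3], [0,7], [1,2], [1,9], [2,3], [2,5], [2,7], [3,4], [3,7], [3,9], [4,9], [5,6], [5,9], [6,7], [7,9], [8,9]
  2-simplices (4): [0,3,7], [2,3,7], [3,4,9], [3,7,9]

giving chain groups C_0 ≅ Z^10, C_1 ≅ Z^16, C_2 ≅ Z^4.

∂_1: C_1 → C_0 sends each edge [p,q] (with p < q) to q − p.
This gives a 10×16 integer matrix of rank 9; reducing to Smith normal form yields diagonal entries (1,1,1,1,1,1,1,1,1).

Boundary ∂_2: C_2 → C_1 sends each 2-simplex [p,q,r] to [q,r] − [p,r] + [p,q]. For instance
  ∂[3,4,9] = [4,9] − [3,9] + [3,4],
  ∂[3,7,9] = [7,9] − [3,9] + [3,7].
The 16×4 boundary matrix has rank 4 and Smith normal form diag(1,1,1,1).

From H_k ≅ ker(∂_k) / im(∂_{k+1}) we obtain:

  H_0: rank C_0 − rank ∂_1 = 10 − 9 = 1, and the invariant factors of ∂_1 are all 1, so H_0 ≅ Z.
  H_1: rank ker ∂_1 − rank ∂_2 = (16 − 9) − 4 = 3, and the invariant factors of ∂_2 are all 1, so H_1 ≅ Z^3.
  H_2: rank ker ∂_2 − rank ∂_3 = (4 − 4) − 0 = 0, and there is no ∂_3, so H_2 ≅ 0.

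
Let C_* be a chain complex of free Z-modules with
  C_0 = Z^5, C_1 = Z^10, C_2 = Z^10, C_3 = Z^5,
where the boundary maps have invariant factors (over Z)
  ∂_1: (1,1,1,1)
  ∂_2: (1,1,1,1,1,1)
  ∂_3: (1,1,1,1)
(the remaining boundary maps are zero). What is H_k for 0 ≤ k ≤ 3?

H_0 ≅ Z,  H_1 = 0,  H_2 = 0,  H_3 ≅ Z.

H_0: b_0 = 5 − 0 − 4 = 1; torsion from ∂_1 factors > 1: none. So H_0 ≅ Z.
H_1: b_1 = 10 − 4 − 6 = 0; torsion from ∂_2 factors > 1: none. So H_1 ≅ 0.
H_2: b_2 = 10 − 6 − 4 = 0; torsion from ∂_3 factors > 1: none. So H_2 ≅ 0.
H_3: b_3 = 5 − 4 − 0 = 1; torsion from ∂_4 factors > 1: none. So H_3 ≅ Z.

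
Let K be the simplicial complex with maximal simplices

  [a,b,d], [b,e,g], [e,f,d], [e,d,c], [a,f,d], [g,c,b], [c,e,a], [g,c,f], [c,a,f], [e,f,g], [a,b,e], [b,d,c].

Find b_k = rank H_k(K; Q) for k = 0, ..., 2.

Order the vertices as a < b < c < d < e < f < g. Listing each simplex with vertices in this order, K has dimension 2 with simplices:

  0-simplices (7): a, b, c, d, e, f, g
  1-simplices (18): ab, ac, ad, ae, af, bc, bd, be, bg, cd, ce, cf, cg, de, df, ef, eg, fg
  2-simplices (12): abd, abe, ace, acf, adf, bcd, bcg, beg, cde, cfg, def, efg

giving chain groups C_0 ≅ Z^7, C_1 ≅ Z^18, C_2 ≅ Z^12.

∂_1: C_1 → C_0 is given by ∂[p,q] = [q] − [p]. For instance
  ∂cg = g − c.
As a 7×18 matrix over Z this has rank 6, with invariant factors (1,1,1,1,1,1).

Boundary ∂_2: C_2 → C_1 maps a triangle to the signed sum of its edges. For instance
  ∂efg = fg − eg + ef,
  ∂adf = df − af + ad.
As a 18×12 matrix over Z this has rank 12, with invariant factors (1,1,1,1,1,1,1,1,1,1,1,2).

From H_k ≅ ker(∂_k) / im(∂_{k+1}) we obtain:

  H_0: rank C_0 − rank ∂_1 = 7 − 6 = 1, and the invariant factors of ∂_1 are all 1, so H_0 = Z.
  H_1: rank ker ∂_1 − rank ∂_2 = (18 − 6) − 12 = 0, and ∂_2 has invariant factor 2 > 1, so H_1 = Z_2.
  H_2: rank ker ∂_2 − rank ∂_3 = (12 − 12) − 0 = 0, and there is no ∂_3, so H_2 = 0.

Hence the Betti numbers are b_0 = 1, b_1 = 0, b_2 = 0.

b_0 = 1, b_1 = 0, b_2 = 0.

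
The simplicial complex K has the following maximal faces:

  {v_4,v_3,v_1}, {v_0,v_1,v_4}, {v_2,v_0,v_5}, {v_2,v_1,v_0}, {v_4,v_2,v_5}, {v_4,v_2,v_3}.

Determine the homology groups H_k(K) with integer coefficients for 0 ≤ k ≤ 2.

H_0 = Z,  H_1 = Z,  H_2 = 0.

K has 6 vertices, 12 edges, 6 triangles.
rank ∂_0 = 0, rank ∂_1 = 5 ⇒ b_0 = 6 − 0 − 5 = 1; all invariant factors of ∂_1 are 1 so no torsion. So H_0 ≅ Z.
rank ∂_1 = 5, rank ∂_2 = 6 ⇒ b_1 = 12 − 5 − 6 = 1; all invariant factors of ∂_2 are 1 so no torsion. So H_1 ≅ Z.
rank ∂_2 = 6, rank ∂_3 = 0 ⇒ b_2 = 6 − 6 − 0 = 0. So H_2 ≅ 0.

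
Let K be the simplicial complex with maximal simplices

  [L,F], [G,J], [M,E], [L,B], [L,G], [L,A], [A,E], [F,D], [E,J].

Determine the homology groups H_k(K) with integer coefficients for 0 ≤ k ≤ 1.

H_0 ≅ Z,  H_1 ≅ Z.

Take the total order A < B < D < E < F < G < J < L < M on the vertex set. Then K (dimension 1) consists of the simplices:

  0-simplices (9): A, B, D, E, F, G, J, L, M
  1-simplices (9): AE, AL, BL, DF, EJ, EM, FL, GJ, GL

Hence C_0 ≅ Z^9, C_1 ≅ Z^9.

The boundary map ∂_1: C_1 → C_0 maps an edge to its endpoints' difference, ∂[p,q] = q − p.
The resulting 9×9 matrix has rank 8, and its Smith normal form has invariant factors (1,1,1,1,1,1,1,1).

Reading off H_k = ker ∂_k / im ∂_{k+1}:

  H_0: rank C_0 − rank ∂_1 = 9 − 8 = 1, and the invariant factors of ∂_1 are all 1, so H_0 ≅ Z.
  H_1: rank ker ∂_1 − rank ∂_2 = (9 − 8) − 0 = 1, and there is no ∂_2, so H_1 ≅ Z.

As a check, the Euler characteristic is 9 − 9 = 0, which agrees with 1 − 1 = 0.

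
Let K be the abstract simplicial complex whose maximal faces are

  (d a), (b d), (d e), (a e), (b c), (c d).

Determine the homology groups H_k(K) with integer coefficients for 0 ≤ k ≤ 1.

Take the total order a < b < c < d < e on the vertex set. Then K (dimension 1) consists of the simplices:

  0-simplices (5): a, b, c, d, e
  1-simplices (6): ad, ae, bc, bd, cd, de

Hence C_0 ≅ Z^5, C_1 ≅ Z^6.

∂_1: C_1 → C_0 maps an edge to its endpoints' difference, ∂[p,q] = q − p. For instance
  ∂cd = d − c.
The 5×6 boundary matrix has rank 4 and Smith normal form diag(1,1,1,1).

Computing H_k = (kernel of ∂_k) / (image of ∂_{k+1}):

  H_0: rank C_0 − rank ∂_1 = 5 − 4 = 1, and the invariant factors of ∂_1 are all 1, so H_0 = Z.
  H_1: rank ker ∂_1 − rank ∂_2 = (6 − 4) − 0 = 2, and there is no ∂_2, so H_1 = Z^2.

H_0 ≅ Z,  H_1 ≅ Z^2.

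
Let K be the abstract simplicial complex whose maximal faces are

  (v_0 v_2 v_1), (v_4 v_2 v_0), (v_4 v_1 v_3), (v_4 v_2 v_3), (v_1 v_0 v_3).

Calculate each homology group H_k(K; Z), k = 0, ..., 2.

Take the total order v_0 < v_1 < v_2 < v_3 < v_4 on the vertex set. Then K (dimension 2) consists of the simplices:

  0-simplices (5): [v_0], [v_1], [v_2], [v_3], [v_4]
  1-simplices (10): [v_0,v_1], [v_0,v_2], [v_0,v_3], [v_0,v_4], [v_1,v_2], [v_1,v_3], [v_1,v_4], [v_2,v_3], [v_2,v_4], [v_3,v_4]
  2-simplices (5): [v_0,v_1,v_2], [v_0,v_1,v_3], [v_0,v_2,v_4], [v_1,v_3,v_4], [v_2,v_3,v_4]

Hence C_0 ≅ Z^5, C_1 ≅ Z^10, C_2 ≅ Z^5.

∂_1: C_1 → C_0 maps an edge to its endpoints' difference, ∂[p,q] = q − p. For instance
  ∂[v_1,v_2] = [v_2] − [v_1].
The 5×10 boundary matrix has rank 4 and Smith normal form diag(1,1,1,1).

∂_2: C_2 → C_1 maps a triangle to the signed sum of its edges. For instance
  ∂[v_0,v_1,v_3] = [v_1,v_3] − [v_0,v_3] + [v_0,v_1],
  ∂[v_2,v_3,v_4] = [v_3,v_4] − [v_2,v_4] + [v_2,v_3].
As a 10×5 matrix over Z this has rank 5, with invariant factors (1,1,1,1,1).

From H_k ≅ ker(∂_k) / im(∂_{k+1}) we obtain:

  H_0: rank C_0 − rank ∂_1 = 5 − 4 = 1, and the invariant factors of ∂_1 are all 1, so H_0 ≅ Z.
  H_1: rank ker ∂_1 − rank ∂_2 = (10 − 4) − 5 = 1, and the invariant factors of ∂_2 are all 1, so H_1 ≅ Z.
  H_2: rank ker ∂_2 − rank ∂_3 = (5 − 5) − 0 = 0, and there is no ∂_3, so H_2 ≅ 0.

As a check, the Euler characteristic is 5 − 10 + 5 = 0, which agrees with 1 − 1 + 0 = 0.

H_0 = Z,  H_1 = Z,  H_2 = 0.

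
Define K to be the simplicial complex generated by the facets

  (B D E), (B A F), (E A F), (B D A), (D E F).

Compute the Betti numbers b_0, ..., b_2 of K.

Order the vertices as A < B < D < E < F. Listing each simplex with vertices in this order, K has dimension 2 with simplices:

  0-simplices (5): A, B, D, E, F
  1-simplices (10): AB, AD, AE, AF, BD, BE, BF, DE, DF, EF
  2-simplices (5): ABD, ABF, AEF, BDE, DEF

Hence C_0 ≅ Z^5, C_1 ≅ Z^10, C_2 ≅ Z^5.

The boundary map ∂_1: C_1 → C_0 maps an edge to its endpoints' difference, ∂[p,q] = q − p. For instance
  ∂DE = E − D.
As a 5×10 matrix over Z this has rank 4, with invariant factors (1,1,1,1).

The boundary map ∂_2: C_2 → C_1 sends each 2-simplex [p,q,r] to [q,r] − [p,r] + [p,q]. For instance
  ∂AEF = EF − AF + AE,
  ∂ABF = BF − AF + AB.
This gives a 10×5 integer matrix of rank 5; reducing to Smith normal form yields diagonal entries (1,1,1,1,1).

Reading off H_k = ker ∂_k / im ∂_{k+1}:

  H_0: rank C_0 − rank ∂_1 = 5 − 4 = 1, and the invariant factors of ∂_1 are all 1, so H_0 = Z.
  H_1: rank ker ∂_1 − rank ∂_2 = (10 − 4) − 5 = 1, and the invariant factors of ∂_2 are all 1, so H_1 = Z.
  H_2: rank ker ∂_2 − rank ∂_3 = (5 − 5) − 0 = 0, and there is no ∂_3, so H_2 = 0.

As a check, the Euler characteristic is 5 − 10 + 5 = 0, which agrees with 1 − 1 + 0 = 0.

Hence the Betti numbers are b_0 = 1, b_1 = 1, b_2 = 0.

b_0 = 1, b_1 = 1, b_2 = 0.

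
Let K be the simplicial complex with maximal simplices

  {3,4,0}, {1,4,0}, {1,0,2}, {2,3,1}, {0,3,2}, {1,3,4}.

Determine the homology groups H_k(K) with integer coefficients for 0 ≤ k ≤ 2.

H_0 ≅ Z,  H_1 = 0,  H_2 ≅ Z.

Take the total order 0 < 1 < 2 < 3 < 4 on the vertex set. Then K (dimension 2) consists of the simplices:

  0-simplices (5): [0], [1], [2], [3], [4]
  1-simplices (9): [0,1], [0,2], [0,3], [0,4], [1,2], [1,3], [1,4], [2,3], [3,4]
  2-simplices (6): [0,1,2], [0,1,4], [0,2,3], [0,3,4], [1,2,3], [1,3,4]

Hence C_0 ≅ Z^5, C_1 ≅ Z^9, C_2 ≅ Z^6.

The boundary map ∂_1: C_1 → C_0 sends each edge [p,q] (with p < q) to q − p.
The resulting 5×9 matrix has rank 4, and its Smith normal form has invariant factors (1,1,1,1).

∂_2: C_2 → C_1 sends each 2-simplex [p,q,r] to [q,r] − [p,r] + [p,q]. For instance
  ∂[0,2,3] = [2,3] − [0,3] + [0,2],
  ∂[0,1,2] = [1,2] − [0,2] + [0,1].
As a 9×6 matrix over Z this has rank 5, with invariant factors (1,1,1,1,1).

Computing H_k = (kernel of ∂_k) / (image of ∂_{k+1}):

  H_0: rank C_0 − rank ∂_1 = 5 − 4 = 1, and the invariant factors of ∂_1 are all 1, so H_0 = Z.
  H_1: rank ker ∂_1 − rank ∂_2 = (9 − 4) − 5 = 0, and the invariant factors of ∂_2 are all 1, so H_1 = 0.
  H_2: rank ker ∂_2 − rank ∂_3 = (6 − 5) − 0 = 1, and there is no ∂_3, so H_2 = Z.

(K is a triangulation of the 2-sphere S^2.)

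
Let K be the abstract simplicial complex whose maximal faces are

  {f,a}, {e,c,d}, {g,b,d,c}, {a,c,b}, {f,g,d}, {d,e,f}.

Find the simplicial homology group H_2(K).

Fix the vertex order a < b < c < d < e < f < g and write every simplex with vertices in increasing order. Then dim K = 3 and the simplices of K are:

  0-simplices (7): a, b, c, d, e, f, g
  1-simplices (14): ab, ac, af, bc, bd, bg, cd, ce, cg, de, df, dg, ef, fg
  2-simplices (8): abc, bcd, bcg, bdg, cde, cdg, def, dfg
  3-simplices (1): bcdg

giving chain groups C_0 ≅ Z^7, C_1 ≅ Z^14, C_2 ≅ Z^8, C_3 ≅ Z^1.

The boundary map ∂_1: C_1 → C_0 is given by ∂[p,q] = [q] − [p]. For instance
  ∂ac = c − a.
The 7×14 boundary matrix has rank 6 and Smith normal form diag(1,1,1,1,1,1).

The boundary map ∂_2: C_2 → C_1 maps a triangle to the signed sum of its edges. For instance
  ∂def = ef − df + de,
  ∂abc = bc − ac + ab.
As a 14×8 matrix over Z this has rank 7, with invariant factors (1,1,1,1,1,1,1).

Boundary ∂_3: C_3 → C_2 sends each 3-simplex σ to the alternating sum Σ_i (−1)^i (σ with its i-th vertex removed). For instance
  ∂bcdg = cdg − bdg + bcg − bcd.
The 8×1 boundary matrix has rank 1 and Smith normal form diag(1).

From H_k ≅ ker(∂_k) / im(∂_{k+1}) we obtain:

  H_2: rank ker ∂_2 − rank ∂_3 = (8 − 7) − 1 = 0, and the invariant factors of ∂_3 are all 1, so H_2 = 0.

H_2 ≅ 0.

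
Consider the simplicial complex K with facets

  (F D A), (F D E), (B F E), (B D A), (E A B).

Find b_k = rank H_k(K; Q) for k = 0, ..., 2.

b_0 = 1, b_1 = 1, b_2 = 0.

Take the total order A < B < D < E < F on the vertex set. Then K (dimension 2) consists of the simplices:

  0-simplices (5): A, B, D, E, F
  1-simplices (10): AB, AD, AE, AF, BD, BE, BF, DE, DF, EF
  2-simplices (5): ABD, ABE, ADF, BEF, DEF

so the chain groups are C_0 ≅ Z^5, C_1 ≅ Z^10, C_2 ≅ Z^5.

∂_1: C_1 → C_0 sends each edge [p,q] (with p < q) to q − p.
The 5×10 boundary matrix has rank 4 and Smith normal form diag(1,1,1,1).

∂_2: C_2 → C_1 maps a triangle to the signed sum of its edges. For instance
  ∂ABE = BE − AE + AB,
  ∂DEF = EF − DF + DE.
This gives a 10×5 integer matrix of rank 5; reducing to Smith normal form yields diagonal entries (1,1,1,1,1).

Computing H_k = (kernel of ∂_k) / (image of ∂_{k+1}):

  H_0: rank C_0 − rank ∂_1 = 5 − 4 = 1, and the invariant factors of ∂_1 are all 1, so H_0 = Z.
  H_1: rank ker ∂_1 − rank ∂_2 = (10 − 4) − 5 = 1, and the invariant factors of ∂_2 are all 1, so H_1 = Z.
  H_2: rank ker ∂_2 − rank ∂_3 = (5 − 5) − 0 = 0, and there is no ∂_3, so H_2 = 0.

As a check, the Euler characteristic is 5 − 10 + 5 = 0, which agrees with 1 − 1 + 0 = 0.

Hence the Betti numbers are b_0 = 1, b_1 = 1, b_2 = 0.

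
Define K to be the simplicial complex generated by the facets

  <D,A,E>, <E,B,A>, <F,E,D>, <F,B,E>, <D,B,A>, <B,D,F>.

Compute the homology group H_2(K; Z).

Fix the vertex order A < B < D < E < F and write every simplex with vertices in increasing order. Then dim K = 2 and the simplices of K are:

  0-simplices (5): A, B, D, E, F
  1-simplices (9): AB, AD, AE, BD, BE, BF, DE, DF, EF
  2-simplices (6): ABD, ABE, ADE, BDF, BEF, DEF

giving chain groups C_0 ≅ Z^5, C_1 ≅ Z^9, C_2 ≅ Z^6.

The boundary map ∂_1: C_1 → C_0 maps an edge to its endpoints' difference, ∂[p,q] = q − p. For instance
  ∂DE = E − D.
The 5×9 boundary matrix has rank 4 and Smith normal form diag(1,1,1,1).

∂_2: C_2 → C_1 maps a triangle to the signed sum of its edges. For instance
  ∂ABD = BD − AD + AB,
  ∂ABE = BE − AE + AB.
This gives a 9×6 integer matrix of rank 5; reducing to Smith normal form yields diagonal entries (1,1,1,1,1).

From H_k ≅ ker(∂_k) / im(∂_{k+1}) we obtain:

  H_2: rank ker ∂_2 − rank ∂_3 = (6 − 5) − 0 = 1, and there is no ∂_3, so H_2 = Z.

H_2 ≅ Z.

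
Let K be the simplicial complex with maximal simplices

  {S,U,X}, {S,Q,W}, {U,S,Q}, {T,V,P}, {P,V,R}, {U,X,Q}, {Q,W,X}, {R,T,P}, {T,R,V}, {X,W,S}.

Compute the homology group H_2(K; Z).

H_2 = Z^2.

We work with the vertex ordering P < Q < R < S < T < U < V < W < X. The simplices of K, each written with vertices in increasing order, are:

  0-simplices (9): P, Q, R, S, T, U, V, W, X
  1-simplices (15): PR, PT, PV, QS, QU, QW, QX, RT, RV, SU, SW, SX, TV, UX, WX
  2-simplices (10): PRT, PRV, PTV, QSU, QSW, QUX, QWX, RTV, SUX, SWX

giving chain groups C_0 ≅ Z^9, C_1 ≅ Z^15, C_2 ≅ Z^10.

Boundary ∂_1: C_1 → C_0 maps an edge to its endpoints' difference, ∂[p,q] = q − p. For instance
  ∂WX = X − W.
As a 9×15 matrix over Z this has rank 7, with invariant factors (1,1,1,1,1,1,1).

The boundary map ∂_2: C_2 → C_1 maps a triangle to the signed sum of its edges. For instance
  ∂PTV = TV − PV + PT,
  ∂RTV = TV − RV + RT.
As a 15×10 matrix over Z this has rank 8, with invariant factors (1,1,1,1,1,1,1,1).

Reading off H_k = ker ∂_k / im ∂_{k+1}:

  H_2: rank ker ∂_2 − rank ∂_3 = (10 − 8) − 0 = 2, and there is no ∂_3, so H_2 ≅ Z^2.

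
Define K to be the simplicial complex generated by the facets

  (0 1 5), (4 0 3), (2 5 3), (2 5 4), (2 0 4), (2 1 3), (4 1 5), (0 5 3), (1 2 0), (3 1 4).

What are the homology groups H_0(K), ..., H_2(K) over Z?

H_0 = Z,  H_1 = Z/2Z,  H_2 = 0.

Order the vertices as 0 < 1 < 2 < 3 < 4 < 5. Listing each simplex with vertices in this order, K has dimension 2 with simplices:

  0-simplices (6): [0], [1], [2], [3], [4], [5]
  1-simplices (15): [0,1], [0,2], [0,3], [0,4], [0,5], [1,2], [1,3], [1,4], [1,5], [2,3], [2,4], [2,5], [3,4], [3,5], [4,5]
  2-simplices (10): [0,1,2], [0,1,5], [0,2,4], [0,3,4], [0,3,5], [1,2,3], [1,3,4], [1,4,5], [2,3,5], [2,4,5]

giving chain groups C_0 ≅ Z^6, C_1 ≅ Z^15, C_2 ≅ Z^10.

Boundary ∂_1: C_1 → C_0 is given by ∂[p,q] = [q] − [p].
This gives a 6×15 integer matrix of rank 5; reducing to Smith normal form yields diagonal entries (1,1,1,1,1).

∂_2: C_2 → C_1 sends each 2-simplex [p,q,r] to [q,r] − [p,r] + [p,q]. For instance
  ∂[1,2,3] = [2,3] − [1,3] + [1,2],
  ∂[0,1,5] = [1,5] − [0,5] + [0,1].
The resulting 15×10 matrix has rank 10, and its Smith normal form has invariant factors (1,1,1,1,1,1,1,1,1,2).

From H_k ≅ ker(∂_k) / im(∂_{k+1}) we obtain:

  H_0: rank C_0 − rank ∂_1 = 6 − 5 = 1, and the invariant factors of ∂_1 are all 1, so H_0 ≅ Z.
  H_1: rank ker ∂_1 − rank ∂_2 = (15 − 5) − 10 = 0, and ∂_2 has invariant factor 2 > 1, so H_1 ≅ Z/2Z.
  H_2: rank ker ∂_2 − rank ∂_3 = (10 − 10) − 0 = 0, and there is no ∂_3, so H_2 ≅ 0.

As a check, the Euler characteristic is 6 − 15 + 10 = 1, which agrees with 1 − 0 + 0 = 1.
(K is a triangulation of the real projective plane RP^2.)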